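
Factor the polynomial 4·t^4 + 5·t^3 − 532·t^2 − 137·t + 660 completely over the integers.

(4·t + 5)·(t + 12)·(t − 1)·(t − 11)

By the rational root theorem, t = 1 is a root, so (t − 1) is a factor; dividing leaves 4·t^3 + 9·t^2 − 523·t − 660.
Next, t = −12 is a root, giving the factor (t + 12) and quotient 4·t^2 − 39·t − 55.
The remaining quadratic factors as (4·t + 5)(t − 11).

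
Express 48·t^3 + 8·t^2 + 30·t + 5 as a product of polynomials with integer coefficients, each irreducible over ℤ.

(6·t + 1)·(8·t^2 + 5)

Group as (48·t^3 + 30·t) + (8·t^2 + 5) = 6·t·(8·t^2 + 5) + (8·t^2 + 5).
Both groups share the factor (8·t^2 + 5).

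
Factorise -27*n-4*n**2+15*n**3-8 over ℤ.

Testing divisors of the constant over divisors of the leading coefficient, n = -1 is a root, so (n+1) is a factor; dividing leaves 15*n**2-19*n-8.
The remaining quadratic factors as (5*n-8)(3*n+1).

(3*n+1)*(5*n-8)*(n+1)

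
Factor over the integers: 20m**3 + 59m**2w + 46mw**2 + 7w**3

Group: 4m(5m**2 + 6mw + w**2) + 7w(5m**2 + 6mw + w**2); both groups contain (5m**2 + 6mw + w**2), so (4m + 7w) is a factor with cofactor 5m**2 + 6mw + w**2.
The cofactor groups again: 5m**2 + 6mw + w**2 = 5m(m + w) + w(m + w); both groups contain (m + w), giving (5m + w)(m + w).

(4m + 7w)(5m + w)(m + w)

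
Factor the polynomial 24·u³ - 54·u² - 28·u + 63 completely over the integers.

Group as (24·u³ - 28·u) + (-54·u² + 63) = 4·u·(6·u² - 7) - 9·(6·u² - 7).
Both groups share the factor (6·u² - 7).

(4·u - 9)·(6·u² - 7)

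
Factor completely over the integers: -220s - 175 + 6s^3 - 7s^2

Among the possible rational roots, s = -5/6 is a root, so (6s + 5) is a factor; dividing leaves s^2 - 2s - 35.
The remaining quadratic factors as (s - 7)(s + 5).

(6s + 5)(s + 5)(s - 7)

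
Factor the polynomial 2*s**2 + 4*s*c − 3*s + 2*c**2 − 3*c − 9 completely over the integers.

(2*s + 2*c + 3)*(s + c − 3)

Group: 2*s*(s + c − 3) + (2*c + 3)*(s + c − 3); both groups contain (s + c − 3).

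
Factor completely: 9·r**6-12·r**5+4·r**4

r**4·(3·r-2)**2

Factor out r**4 first: what remains is 9·r**2-12·r+4.
Recognize a perfect-square trinomial with the parts 3·r and 2.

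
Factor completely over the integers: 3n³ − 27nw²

Pull out the common factor 3n; n² − 9w² is a difference of squares.

3n(n + 3w)(n − 3w)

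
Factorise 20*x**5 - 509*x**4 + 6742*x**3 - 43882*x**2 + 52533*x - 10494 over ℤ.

(4*x - 1)*(5*x - 6)*(x - 11)*(x**2 - 13*x + 159)

Among the possible rational roots, x = 1/4 is a root, so (4*x - 1) is a factor; dividing leaves 5*x**4 - 126*x**3 + 1654*x**2 - 10557*x + 10494.
Then x = 6/5 is a root, so (5*x - 6) is a factor; dividing leaves x**3 - 24*x**2 + 302*x - 1749.
Next, x = 11 is a root, so (x - 11) divides it; the quotient is x**2 - 13*x + 159.
The quadratic x**2 - 13*x + 159 has discriminant -467 < 0 and is irreducible over ℤ.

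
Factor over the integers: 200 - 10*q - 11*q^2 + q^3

(q + 4)*(q - 10)*(q - 5)

Testing divisors of the constant over divisors of the leading coefficient, q = -4 is a root, giving the factor (q + 4) and quotient q^2 - 15*q + 50.
The remaining quadratic factors as (q - 10)(q - 5).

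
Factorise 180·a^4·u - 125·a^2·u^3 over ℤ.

Pull out the common factor 5·a^2·u; 36·a^2 - 25·u^2 is a difference of squares.

5·a^2·u·(6·a + 5·u)·(6·a - 5·u)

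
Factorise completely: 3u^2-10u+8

Need a pair with product 3·8 = 24 and sum -10: that's -6 and -4.
Split the middle term: 3u^2-6u - 4u+8 = 3u(u-2) - 4(u-2).

(3u-4)(u-2)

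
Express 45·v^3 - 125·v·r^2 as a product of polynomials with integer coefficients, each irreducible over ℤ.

5·v·(3·v - 5·r)·(3·v + 5·r)

Factor out 5·v, leaving 9·v^2 - 25·r^2, which is a difference of two squares.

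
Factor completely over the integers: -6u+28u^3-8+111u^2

Trying the rational-root candidates, u = -4 is a root, so (u+4) is a factor; dividing leaves 28u^2-u-2.
The remaining quadratic factors as (7u-2)(4u+1).

(4u+1)(7u-2)(u+4)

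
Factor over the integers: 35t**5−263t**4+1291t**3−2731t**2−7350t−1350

(5t+1)(7t+9)(t−5)(t**2−4t+30)

Trying the rational-root candidates, t = −1/5 is a root, so (5t+1) divides it; the quotient is 7t**4−54t**3+269t**2−600t−1350.
Continuing, t = 5 is a root, so (t−5) is a factor; dividing leaves 7t**3−19t**2+174t+270.
Then t = −9/7 is a root, giving the factor (7t+9) and quotient t**2−4t+30.
The quadratic t**2−4t+30 has discriminant −104 < 0 and is irreducible over ℤ.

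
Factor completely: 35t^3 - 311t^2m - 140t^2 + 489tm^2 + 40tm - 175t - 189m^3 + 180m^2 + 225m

Group: 5t(7t^2 - 58tm - 35t + 63m^2 + 45m) + (-3m + 5)(7t^2 - 58tm - 35t + 63m^2 + 45m); both groups contain (7t^2 - 58tm - 35t + 63m^2 + 45m), so (5t - 3m + 5) is a factor with cofactor 7t^2 - 58tm - 35t + 63m^2 + 45m.
The cofactor groups again: 7t^2 - 58tm - 35t + 63m^2 + 45m = 7t(t - 7m - 5) - 9m(t - 7m - 5); both groups contain (t - 7m - 5), giving (7t - 9m)(t - 7m - 5).

(5t - 3m + 5)(t - 7m - 5)(7t - 9m)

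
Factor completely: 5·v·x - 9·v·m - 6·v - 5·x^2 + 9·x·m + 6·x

(5·x - 9·m - 6)·(v - x)

Group: 5·x·(v - x) + (-9·m - 6)·(v - x); both groups contain (v - x).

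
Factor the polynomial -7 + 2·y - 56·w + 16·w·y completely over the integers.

Group as (16·w·y - 56·w) + (2·y - 7) = 8·w·(2·y - 7) + (2·y - 7).
Both groups share the factor (2·y - 7).

(2·y - 7)·(8·w + 1)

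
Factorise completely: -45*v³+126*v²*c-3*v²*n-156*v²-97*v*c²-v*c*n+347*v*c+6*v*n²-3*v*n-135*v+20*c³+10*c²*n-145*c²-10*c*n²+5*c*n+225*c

-(5*v-4*c+2*n+9)*(3*v-5*c)*(3*v-c-n+5)

Group: 3*v*(-15*v²+37*v*c-6*v*n-27*v-20*c²+10*c*n+45*c) + (-c-n+5)*(-15*v²+37*v*c-6*v*n-27*v-20*c²+10*c*n+45*c); both groups contain (-15*v²+37*v*c-6*v*n-27*v-20*c²+10*c*n+45*c), so (3*v-c-n+5) is a factor with cofactor -15*v²+37*v*c-6*v*n-27*v-20*c²+10*c*n+45*c.
The cofactor groups again: -15*v²+37*v*c-6*v*n-27*v-20*c²+10*c*n+45*c = -5*v*(3*v-5*c) + (4*c-2*n-9)*(3*v-5*c); both groups contain (3*v-5*c), giving -(5*v-4*c+2*n+9)*(3*v-5*c).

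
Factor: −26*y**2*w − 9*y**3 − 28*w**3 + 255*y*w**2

−(y − 4*w)*(9*y − w)*(y + 7*w)

Group: 9*y*(−y**2 − 3*y*w + 28*w**2) − w*(−y**2 − 3*y*w + 28*w**2); both groups contain (−y**2 − 3*y*w + 28*w**2), so (9*y − w) is a factor with cofactor −y**2 − 3*y*w + 28*w**2.
The cofactor groups again: −y**2 − 3*y*w + 28*w**2 = −y*(y + 7*w) + 4*w*(y + 7*w); both groups contain (y + 7*w), giving −(y − 4*w)*(y + 7*w).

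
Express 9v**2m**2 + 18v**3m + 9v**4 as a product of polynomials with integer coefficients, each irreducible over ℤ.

9v**2(v + m)**2

Pull out the common factor 9v**2, leaving v**2 + 2vm + m**2.
Recognize a perfect-square trinomial with the parts v and m.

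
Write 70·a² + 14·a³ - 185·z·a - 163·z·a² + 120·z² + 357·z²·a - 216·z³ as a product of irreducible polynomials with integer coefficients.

-(3·z - 2·a)·(8·z - 7·a)·(9·z - a - 5)

Group: 3·z·(-72·z² + 71·z·a + 40·z - 7·a² - 35·a) - 2·a·(-72·z² + 71·z·a + 40·z - 7·a² - 35·a); both groups contain (-72·z² + 71·z·a + 40·z - 7·a² - 35·a), so (3·z - 2·a) is a factor with cofactor -72·z² + 71·z·a + 40·z - 7·a² - 35·a.
The cofactor groups again: -72·z² + 71·z·a + 40·z - 7·a² - 35·a = -8·z·(9·z - a - 5) + 7·a·(9·z - a - 5); both groups contain (9·z - a - 5), giving -(8·z - 7·a)·(9·z - a - 5).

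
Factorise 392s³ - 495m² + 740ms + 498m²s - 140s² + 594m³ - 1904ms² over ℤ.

Group: 11m(54m² + 114ms - 45m - 28s² + 10s) - 14s(54m² + 114ms - 45m - 28s² + 10s); both groups contain (54m² + 114ms - 45m - 28s² + 10s), so (11m - 14s) is a factor with cofactor 54m² + 114ms - 45m - 28s² + 10s.
The cofactor groups again: 54m² + 114ms - 45m - 28s² + 10s = 6m(9m - 2s) + (14s - 5)(9m - 2s); both groups contain (9m - 2s), giving (6m + 14s - 5)(9m - 2s).

(11m - 14s)(6m + 14s - 5)(9m - 2s)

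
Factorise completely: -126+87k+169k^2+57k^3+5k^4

Trying the rational-root candidates, k = -7 is a root, giving the factor (k+7) and quotient 5k^3+22k^2+15k-18.
Then k = -3 is a root, so (k+3) divides it; the quotient is 5k^2+7k-6.
The remaining quadratic factors as (5k-3)(k+2).

(5k-3)(k+2)(k+3)(k+7)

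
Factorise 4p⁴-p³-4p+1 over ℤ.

Group as (4p⁴-4p) + (-p³+1) = 4p(p³-1) - (p³-1).
Both groups share the factor (p³-1).

(4p-1)(p-1)(p²+p+1)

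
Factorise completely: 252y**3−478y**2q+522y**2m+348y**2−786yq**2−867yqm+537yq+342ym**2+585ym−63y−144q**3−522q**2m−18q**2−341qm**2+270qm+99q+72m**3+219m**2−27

(14y+3q+8m+3)(9y+8q+9m−3)(2y−6q+m+3)

Group: 2y(126y**2+139yq+198ym−15y+24q**2+91qm+15q+72m**2+3m−9) + (−6q+m+3)(126y**2+139yq+198ym−15y+24q**2+91qm+15q+72m**2+3m−9); both groups contain (126y**2+139yq+198ym−15y+24q**2+91qm+15q+72m**2+3m−9), so (2y−6q+m+3) is a factor with cofactor 126y**2+139yq+198ym−15y+24q**2+91qm+15q+72m**2+3m−9.
The cofactor groups again: 126y**2+139yq+198ym−15y+24q**2+91qm+15q+72m**2+3m−9 = 9y(14y+3q+8m+3) + (8q+9m−3)(14y+3q+8m+3); both groups contain (14y+3q+8m+3), giving (9y+8q+9m−3)(14y+3q+8m+3).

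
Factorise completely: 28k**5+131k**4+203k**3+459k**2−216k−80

(4k+1)(7k−4)(k+4)(k**2+k+5)

Trying the rational-root candidates, k = 4/7 is a root, giving the factor (7k−4) and quotient 4k**4+21k**3+41k**2+89k+20.
Next, k = −1/4 is a root, so (4k+1) divides it; the quotient is k**3+5k**2+9k+20.
Next, k = −4 is a root, so (k+4) divides it; the quotient is k**2+k+5.
The quadratic k**2+k+5 has discriminant −19 < 0 and is irreducible over ℤ.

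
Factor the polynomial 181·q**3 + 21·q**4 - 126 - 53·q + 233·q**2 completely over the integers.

(3·q - 2)·(7·q + 9)·(q + 1)·(q + 7)

Trying the rational-root candidates, q = -9/7 is a root, so (7·q + 9) is a factor; dividing leaves 3·q**3 + 22·q**2 + 5·q - 14.
Continuing, q = -1 is a root, giving the factor (q + 1) and quotient 3·q**2 + 19·q - 14.
The remaining quadratic factors as (3·q - 2)(q + 7).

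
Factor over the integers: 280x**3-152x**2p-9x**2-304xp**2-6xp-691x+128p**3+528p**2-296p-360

Group: 8x(35x**2-54xp-23x+16p**2+56p-72) + (8p+5)(35x**2-54xp-23x+16p**2+56p-72); both groups contain (35x**2-54xp-23x+16p**2+56p-72), so (8x+8p+5) is a factor with cofactor 35x**2-54xp-23x+16p**2+56p-72.
The cofactor groups again: 35x**2-54xp-23x+16p**2+56p-72 = 7x(5x-2p-9) + (-8p+8)(5x-2p-9); both groups contain (5x-2p-9), giving (7x-8p+8)(5x-2p-9).

(5x-2p-9)(7x-8p+8)(8x+8p+5)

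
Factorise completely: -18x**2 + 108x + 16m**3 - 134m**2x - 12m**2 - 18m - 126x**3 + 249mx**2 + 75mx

Group: 2m(8m**2 - 55mx + 6m + 42x**2 - 36x) + (-3x - 3)(8m**2 - 55mx + 6m + 42x**2 - 36x); both groups contain (8m**2 - 55mx + 6m + 42x**2 - 36x), so (2m - 3x - 3) is a factor with cofactor 8m**2 - 55mx + 6m + 42x**2 - 36x.
The cofactor groups again: 8m**2 - 55mx + 6m + 42x**2 - 36x = 8m(m - 6x) + (-7x + 6)(m - 6x); both groups contain (m - 6x), giving (8m - 7x + 6)(m - 6x).

(2m - 3x - 3)(8m - 7x + 6)(m - 6x)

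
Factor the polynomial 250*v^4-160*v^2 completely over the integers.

10*v^2*(5*v+4)*(5*v-4)

Pull out the common factor 10*v^2; 25*v^2-16 is a difference of squares.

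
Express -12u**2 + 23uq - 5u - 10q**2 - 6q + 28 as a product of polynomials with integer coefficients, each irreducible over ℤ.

Group: -3u(4u - 5q + 7) + (2q + 4)(4u - 5q + 7); both groups contain (4u - 5q + 7).

-(3u - 2q - 4)(4u - 5q + 7)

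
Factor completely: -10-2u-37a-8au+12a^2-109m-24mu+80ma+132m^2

Group: 12m(11m+3a-2u-10) + (4a+1)(11m+3a-2u-10); both groups contain (11m+3a-2u-10).

(11m+3a-2u-10)(12m+4a+1)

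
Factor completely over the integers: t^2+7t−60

(t+12)(t−5)

Two integers with product −60 and sum 7 are 12 and −5.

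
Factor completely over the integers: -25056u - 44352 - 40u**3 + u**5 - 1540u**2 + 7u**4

(u + 12)(u + 2)(u - 14)(u**2 + 7u + 132)

By the rational root theorem, u = 14 is a root, so (u - 14) is a factor; dividing leaves u**4 + 21u**3 + 254u**2 + 2016u + 3168.
Next, u = -2 is a root, giving the factor (u + 2) and quotient u**3 + 19u**2 + 216u + 1584.
Continuing, u = -12 is a root, giving the factor (u + 12) and quotient u**2 + 7u + 132.
The quadratic u**2 + 7u + 132 has discriminant -479 < 0 and is irreducible over ℤ.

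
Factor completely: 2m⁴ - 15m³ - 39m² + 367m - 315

Trying the rational-root candidates, m = 1 is a root, giving the factor (m - 1) and quotient 2m³ - 13m² - 52m + 315.
Next, m = 7 is a root, so (m - 7) is a factor; dividing leaves 2m² + m - 45.
The remaining quadratic factors as (2m - 9)(m + 5).

(2m - 9)(m + 5)(m - 1)(m - 7)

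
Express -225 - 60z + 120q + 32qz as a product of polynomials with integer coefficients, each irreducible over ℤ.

(4z + 15)(8q - 15)

Group as (32qz + 120q) + (-60z - 225) = 8q(4z + 15) - 15(4z + 15).
Both groups share the factor (4z + 15).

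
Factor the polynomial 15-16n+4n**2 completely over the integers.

(2n-3)(2n-5)

Need a pair with product 4·15 = 60 and sum -16: that's -6 and -10.
Split the middle term: 4n**2-6n - 10n+15 = 2n(2n-3) - 5(2n-3).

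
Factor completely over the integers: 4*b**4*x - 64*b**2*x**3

4*b**2*x*(b + 4*x)*(b - 4*x)

Pull out the common factor 4*b**2*x; b**2 - 16*x**2 is a difference of squares.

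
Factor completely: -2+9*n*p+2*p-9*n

(9*n+2)*(p-1)

Group as (9*n*p-9*n) + (2*p-2) = 9*n*(p-1) + 2*(p-1).
Both groups share the factor (p-1).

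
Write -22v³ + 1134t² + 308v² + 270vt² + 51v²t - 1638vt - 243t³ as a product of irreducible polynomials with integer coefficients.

Group: v(-22v² + 117vt - 81t²) + (3t - 14)(-22v² + 117vt - 81t²); both groups contain (-22v² + 117vt - 81t²), so (v + 3t - 14) is a factor with cofactor -22v² + 117vt - 81t².
The cofactor groups again: -22v² + 117vt - 81t² = -11v(2v - 9t) + 9t(2v - 9t); both groups contain (2v - 9t), giving -(11v - 9t)(2v - 9t).

-(11v - 9t)(2v - 9t)(v + 3t - 14)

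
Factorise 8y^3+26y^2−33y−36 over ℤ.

Among the possible rational roots, y = −3/4 is a root, so (4y+3) is a factor; dividing leaves 2y^2+5y−12.
The remaining quadratic factors as (2y−3)(y+4).

(2y−3)(4y+3)(y+4)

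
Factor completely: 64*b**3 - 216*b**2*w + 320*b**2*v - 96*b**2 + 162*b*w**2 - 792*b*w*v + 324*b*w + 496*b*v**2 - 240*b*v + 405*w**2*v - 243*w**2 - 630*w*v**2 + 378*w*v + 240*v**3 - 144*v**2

(2*b + 5*v - 3)*(4*b - 9*w + 6*v)*(8*b - 9*w + 8*v)

Group: 2*b*(32*b**2 - 108*b*w + 80*b*v + 81*w**2 - 126*w*v + 48*v**2) + (5*v - 3)*(32*b**2 - 108*b*w + 80*b*v + 81*w**2 - 126*w*v + 48*v**2); both groups contain (32*b**2 - 108*b*w + 80*b*v + 81*w**2 - 126*w*v + 48*v**2), so (2*b + 5*v - 3) is a factor with cofactor 32*b**2 - 108*b*w + 80*b*v + 81*w**2 - 126*w*v + 48*v**2.
The cofactor groups again: 32*b**2 - 108*b*w + 80*b*v + 81*w**2 - 126*w*v + 48*v**2 = 4*b*(8*b - 9*w + 8*v) + (-9*w + 6*v)*(8*b - 9*w + 8*v); both groups contain (8*b - 9*w + 8*v), giving (4*b - 9*w + 6*v)*(8*b - 9*w + 8*v).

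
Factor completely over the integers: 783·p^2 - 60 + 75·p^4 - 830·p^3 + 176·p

Trying the rational-root candidates, p = 1/5 is a root, giving the factor (5·p - 1) and quotient 15·p^3 - 163·p^2 + 124·p + 60.
Then p = 6/5 is a root, so (5·p - 6) is a factor; dividing leaves 3·p^2 - 29·p - 10.
The remaining quadratic factors as (p - 10)(3·p + 1).

(3·p + 1)·(5·p - 1)·(5·p - 6)·(p - 10)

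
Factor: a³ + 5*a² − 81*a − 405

Among the possible rational roots, a = 9 is a root, so (a − 9) divides it; the quotient is a² + 14*a + 45.
The remaining quadratic factors as (a + 5)(a + 9).

(a + 5)*(a + 9)*(a − 9)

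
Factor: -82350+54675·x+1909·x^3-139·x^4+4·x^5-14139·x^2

(4·x-15)·(x-15)·(x-6)·(x^2-10·x+61)

By the rational root theorem, x = 15/4 is a root, giving the factor (4·x-15) and quotient x^4-31·x^3+361·x^2-2181·x+5490.
Then x = 15 is a root, giving the factor (x-15) and quotient x^3-16·x^2+121·x-366.
Next, x = 6 is a root, so (x-6) divides it; the quotient is x^2-10·x+61.
The quadratic x^2-10·x+61 has discriminant -144 < 0 and is irreducible over ℤ.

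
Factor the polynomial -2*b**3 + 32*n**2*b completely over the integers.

2*b*(4*n - b)*(4*n + b)

Pull out the common factor 2*b; 16*n**2 - b**2 is a difference of squares.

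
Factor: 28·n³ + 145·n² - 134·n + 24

Among the possible rational roots, n = 4/7 is a root, so (7·n - 4) is a factor; dividing leaves 4·n² + 23·n - 6.
The remaining quadratic factors as (n + 6)(4·n - 1).

(4·n - 1)·(7·n - 4)·(n + 6)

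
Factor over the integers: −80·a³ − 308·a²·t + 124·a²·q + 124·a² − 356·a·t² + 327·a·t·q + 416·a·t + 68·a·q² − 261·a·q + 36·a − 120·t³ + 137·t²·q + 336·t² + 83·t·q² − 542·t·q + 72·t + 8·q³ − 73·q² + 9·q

Group: 5·a·(−16·a² − 52·a·t + 28·a·q − 4·a − 40·t² + 59·t·q − 8·t + 8·q² − q) + (3·t + q − 9)·(−16·a² − 52·a·t + 28·a·q − 4·a − 40·t² + 59·t·q − 8·t + 8·q² − q); both groups contain (−16·a² − 52·a·t + 28·a·q − 4·a − 40·t² + 59·t·q − 8·t + 8·q² − q), so (5·a + 3·t + q − 9) is a factor with cofactor −16·a² − 52·a·t + 28·a·q − 4·a − 40·t² + 59·t·q − 8·t + 8·q² − q.
The cofactor groups again: −16·a² − 52·a·t + 28·a·q − 4·a − 40·t² + 59·t·q − 8·t + 8·q² − q = −4·a·(4·a + 5·t − 8·q + 1) + (−8·t − q)·(4·a + 5·t − 8·q + 1); both groups contain (4·a + 5·t − 8·q + 1), giving −(4·a + 8·t + q)·(4·a + 5·t − 8·q + 1).

−(4·a + 8·t + q)·(4·a + 5·t − 8·q + 1)·(5·a + 3·t + q − 9)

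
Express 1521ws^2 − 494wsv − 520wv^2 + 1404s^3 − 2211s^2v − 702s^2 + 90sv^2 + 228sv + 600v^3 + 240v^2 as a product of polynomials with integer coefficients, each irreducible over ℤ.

Group: 13s(117ws + 52wv + 108s^2 − 87sv − 54s − 60v^2 − 24v) − 10v(117ws + 52wv + 108s^2 − 87sv − 54s − 60v^2 − 24v); both groups contain (117ws + 52wv + 108s^2 − 87sv − 54s − 60v^2 − 24v), so (13s − 10v) is a factor with cofactor 117ws + 52wv + 108s^2 − 87sv − 54s − 60v^2 − 24v.
The cofactor groups again: 117ws + 52wv + 108s^2 − 87sv − 54s − 60v^2 − 24v = 9s(13w + 12s − 15v − 6) + 4v(13w + 12s − 15v − 6); both groups contain (13w + 12s − 15v − 6), giving (9s + 4v)(13w + 12s − 15v − 6).

(13w + 12s − 15v − 6)(13s − 10v)(9s + 4v)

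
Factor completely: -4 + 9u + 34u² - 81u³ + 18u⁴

(2u - 1)(3u + 1)(3u - 1)(u - 4)

Trying the rational-root candidates, u = 4 is a root, so (u - 4) is a factor; dividing leaves 18u³ - 9u² - 2u + 1.
Next, u = 1/2 is a root, giving the factor (2u - 1) and quotient 9u² - 1.
The remaining quadratic factors as (3u - 1)(3u + 1).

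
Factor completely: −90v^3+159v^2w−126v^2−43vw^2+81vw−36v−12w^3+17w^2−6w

Group: 3v(−30v^2+13vw−12v+3w^2−2w) + (−4w+3)(−30v^2+13vw−12v+3w^2−2w); both groups contain (−30v^2+13vw−12v+3w^2−2w), so (3v−4w+3) is a factor with cofactor −30v^2+13vw−12v+3w^2−2w.
The cofactor groups again: −30v^2+13vw−12v+3w^2−2w = −6v(5v−3w+2) − w(5v−3w+2); both groups contain (5v−3w+2), giving −(6v+w)(5v−3w+2).

−(3v−4w+3)(5v−3w+2)(6v+w)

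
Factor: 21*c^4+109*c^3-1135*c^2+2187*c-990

Trying the rational-root candidates, c = 3 is a root, so (c-3) divides it; the quotient is 21*c^3+172*c^2-619*c+330.
Then c = 2/3 is a root, so (3*c-2) divides it; the quotient is 7*c^2+62*c-165.
The remaining quadratic factors as (c+11)(7*c-15).

(3*c-2)*(7*c-15)*(c+11)*(c-3)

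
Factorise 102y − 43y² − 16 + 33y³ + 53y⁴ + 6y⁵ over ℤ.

By the rational root theorem, y = −2 is a root, giving the factor (y + 2) and quotient 6y⁴ + 41y³ − 49y² + 55y − 8.
Next, y = 1/6 is a root, so (6y − 1) is a factor; dividing leaves y³ + 7y² − 7y + 8.
Continuing, y = −8 is a root, so (y + 8) divides it; the quotient is y² − y + 1.
The quadratic y² − y + 1 has discriminant −3 < 0 and is irreducible over ℤ.

(6y − 1)(y + 2)(y + 8)(y² − y + 1)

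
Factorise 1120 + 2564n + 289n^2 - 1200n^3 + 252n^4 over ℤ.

Trying the rational-root candidates, n = -4/7 is a root, so (7n + 4) divides it; the quotient is 36n^3 - 192n^2 + 151n + 280.
Then n = 7/2 is a root, giving the factor (2n - 7) and quotient 18n^2 - 33n - 40.
The remaining quadratic factors as (6n + 5)(3n - 8).

(2n - 7)(3n - 8)(6n + 5)(7n + 4)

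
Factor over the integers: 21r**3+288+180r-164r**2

Trying the rational-root candidates, r = 6 is a root, so (r-6) divides it; the quotient is 21r**2-38r-48.
The remaining quadratic factors as (3r-8)(7r+6).

(3r-8)(7r+6)(r-6)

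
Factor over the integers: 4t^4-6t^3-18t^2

2t^2(2t+3)(t-3)

Pull out the common factor 2t^2, then factor the remaining trinomial.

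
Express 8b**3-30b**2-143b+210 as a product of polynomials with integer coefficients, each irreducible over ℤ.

(2b+7)(4b-5)(b-6)

Testing divisors of the constant over divisors of the leading coefficient, b = 6 is a root, giving the factor (b-6) and quotient 8b**2+18b-35.
The remaining quadratic factors as (2b+7)(4b-5).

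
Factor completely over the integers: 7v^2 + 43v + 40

(7v + 8)(v + 5)

Need a pair with product 7·40 = 280 and sum 43: that's 8 and 35.
Split the middle term: 7v^2 + 8v + 35v + 40 = v(7v + 8) + 5(7v + 8).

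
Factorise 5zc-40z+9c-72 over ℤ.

(5z+9)(c-8)

Group as (5zc-40z) + (9c-72) = 5z(c-8) + 9(c-8).
Both groups share the factor (c-8).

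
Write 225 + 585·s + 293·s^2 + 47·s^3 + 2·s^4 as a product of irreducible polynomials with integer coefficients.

Testing divisors of the constant over divisors of the leading coefficient, s = -5 is a root, giving the factor (s + 5) and quotient 2·s^3 + 37·s^2 + 108·s + 45.
Then s = -15 is a root, so (s + 15) divides it; the quotient is 2·s^2 + 7·s + 3.
The remaining quadratic factors as (2·s + 1)(s + 3).

(2·s + 1)·(s + 15)·(s + 3)·(s + 5)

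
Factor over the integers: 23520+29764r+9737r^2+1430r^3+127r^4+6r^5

Trying the rational-root candidates, r = -8 is a root, so (r+8) divides it; the quotient is 6r^4+79r^3+798r^2+3353r+2940.
Next, r = -5 is a root, giving the factor (r+5) and quotient 6r^3+49r^2+553r+588.
Then r = -7/6 is a root, so (6r+7) divides it; the quotient is r^2+7r+84.
The quadratic r^2+7r+84 has discriminant -287 < 0 and is irreducible over ℤ.

(6r+7)(r+5)(r+8)(r^2+7r+84)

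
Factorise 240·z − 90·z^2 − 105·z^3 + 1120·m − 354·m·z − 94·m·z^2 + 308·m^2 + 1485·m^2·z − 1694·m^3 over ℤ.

−(11·m − 5·z − 10)·(11·m − 7·z + 8)·(14·m + 3·z)

Group: 11·m·(−154·m^2 + 65·m·z − 112·m + 21·z^2 − 24·z) + (−5·z − 10)·(−154·m^2 + 65·m·z − 112·m + 21·z^2 − 24·z); both groups contain (−154·m^2 + 65·m·z − 112·m + 21·z^2 − 24·z), so (11·m − 5·z − 10) is a factor with cofactor −154·m^2 + 65·m·z − 112·m + 21·z^2 − 24·z.
The cofactor groups again: −154·m^2 + 65·m·z − 112·m + 21·z^2 − 24·z = −14·m·(11·m − 7·z + 8) − 3·z·(11·m − 7·z + 8); both groups contain (11·m − 7·z + 8), giving −(14·m + 3·z)·(11·m − 7·z + 8).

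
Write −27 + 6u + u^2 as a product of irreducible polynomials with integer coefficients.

(u + 9)(u − 3)

Two integers with product −27 and sum 6 are −3 and 9.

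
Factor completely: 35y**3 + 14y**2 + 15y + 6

(5y + 2)(7y**2 + 3)

Group as (35y**3 + 15y) + (14y**2 + 6) = 5y(7y**2 + 3) + 2(7y**2 + 3).
Both groups share the factor (7y**2 + 3).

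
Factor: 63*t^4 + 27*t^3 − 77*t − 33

(7*t + 3)*(9*t^3 − 11)

Group as (63*t^4 − 77*t) + (27*t^3 − 33) = 7*t*(9*t^3 − 11) + 3*(9*t^3 − 11).
Both groups share the factor (9*t^3 − 11).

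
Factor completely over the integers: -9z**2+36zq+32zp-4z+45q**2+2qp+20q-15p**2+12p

-(z-5q-3p)(9z+9q-5p+4)

Group: -z(9z+9q-5p+4) + (5q+3p)(9z+9q-5p+4); both groups contain (9z+9q-5p+4).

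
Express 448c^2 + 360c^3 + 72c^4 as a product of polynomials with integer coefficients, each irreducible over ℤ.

Pull out the common factor 8c^2, then factor the remaining trinomial.

8c^2(3c + 7)(3c + 8)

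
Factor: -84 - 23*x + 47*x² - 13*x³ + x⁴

Among the possible rational roots, x = -1 is a root, so (x + 1) is a factor; dividing leaves x³ - 14*x² + 61*x - 84.
Then x = 7 is a root, so (x - 7) divides it; the quotient is x² - 7*x + 12.
The remaining quadratic factors as (x - 4)(x - 3).

(x + 1)*(x - 3)*(x - 4)*(x - 7)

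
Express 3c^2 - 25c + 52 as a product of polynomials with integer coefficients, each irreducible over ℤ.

(3c - 13)(c - 4)

Need a pair with product 3·52 = 156 and sum -25: that's -12 and -13.
Split the middle term: 3c^2 - 12c - 13c + 52 = 3c(c - 4) - 13(c - 4).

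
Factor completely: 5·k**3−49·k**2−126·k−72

(5·k+6)·(k+1)·(k−12)

Among the possible rational roots, k = −1 is a root, so (k+1) is a factor; dividing leaves 5·k**2−54·k−72.
The remaining quadratic factors as (k−12)(5·k+6).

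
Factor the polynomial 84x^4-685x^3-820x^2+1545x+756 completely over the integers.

Testing divisors of the constant over divisors of the leading coefficient, x = -3/7 is a root, giving the factor (7x+3) and quotient 12x^3-103x^2-73x+252.
Next, x = -7/4 is a root, so (4x+7) is a factor; dividing leaves 3x^2-31x+36.
The remaining quadratic factors as (3x-4)(x-9).

(3x-4)(4x+7)(7x+3)(x-9)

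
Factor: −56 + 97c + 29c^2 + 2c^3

(2c − 1)(c + 7)(c + 8)

Among the possible rational roots, c = −7 is a root, so (c + 7) divides it; the quotient is 2c^2 + 15c − 8.
The remaining quadratic factors as (c + 8)(2c − 1).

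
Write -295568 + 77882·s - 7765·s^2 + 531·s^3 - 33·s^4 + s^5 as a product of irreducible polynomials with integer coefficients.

Among the possible rational roots, s = 13 is a root, so (s - 13) divides it; the quotient is s^4 - 20·s^3 + 271·s^2 - 4242·s + 22736.
Next, s = 14 is a root, giving the factor (s - 14) and quotient s^3 - 6·s^2 + 187·s - 1624.
Continuing, s = 8 is a root, so (s - 8) divides it; the quotient is s^2 + 2·s + 203.
The quadratic s^2 + 2·s + 203 has discriminant -808 < 0 and is irreducible over ℤ.

(s - 13)·(s - 14)·(s - 8)·(s^2 + 2·s + 203)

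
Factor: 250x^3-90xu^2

Factor out 10x, leaving 25x^2-9u^2, which is a difference of two squares.

10x(5x-3u)(5x+3u)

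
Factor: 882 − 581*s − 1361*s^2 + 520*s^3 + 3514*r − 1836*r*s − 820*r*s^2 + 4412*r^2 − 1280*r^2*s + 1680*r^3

(10*r − 5*s + 14)*(12*r + 8*s + 7)*(14*r − 13*s + 9)

Group: 14*r*(120*r^2 + 20*r*s + 238*r − 40*s^2 + 77*s + 98) + (−13*s + 9)*(120*r^2 + 20*r*s + 238*r − 40*s^2 + 77*s + 98); both groups contain (120*r^2 + 20*r*s + 238*r − 40*s^2 + 77*s + 98), so (14*r − 13*s + 9) is a factor with cofactor 120*r^2 + 20*r*s + 238*r − 40*s^2 + 77*s + 98.
The cofactor groups again: 120*r^2 + 20*r*s + 238*r − 40*s^2 + 77*s + 98 = 10*r*(12*r + 8*s + 7) + (−5*s + 14)*(12*r + 8*s + 7); both groups contain (12*r + 8*s + 7), giving (10*r − 5*s + 14)*(12*r + 8*s + 7).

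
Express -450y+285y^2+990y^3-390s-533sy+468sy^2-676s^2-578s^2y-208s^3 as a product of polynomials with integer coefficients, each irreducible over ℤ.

Group: 13s(-16s^2-26sy-52s+66y^2+19y-30) + 15y(-16s^2-26sy-52s+66y^2+19y-30); both groups contain (-16s^2-26sy-52s+66y^2+19y-30), so (13s+15y) is a factor with cofactor -16s^2-26sy-52s+66y^2+19y-30.
The cofactor groups again: -16s^2-26sy-52s+66y^2+19y-30 = -8s(2s+6y+5) + (11y-6)(2s+6y+5); both groups contain (2s+6y+5), giving -(8s-11y+6)(2s+6y+5).

-(13s+15y)(2s+6y+5)(8s-11y+6)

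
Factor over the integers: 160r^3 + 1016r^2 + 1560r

8r(4r + 15)(5r + 13)

Pull out the common factor 8r, then factor the remaining trinomial.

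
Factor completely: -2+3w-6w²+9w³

(3w-2)(3w²+1)

Group as (9w³+3w) + (-6w²-2) = 3w(3w²+1) - 2(3w²+1).
Both groups share the factor (3w²+1).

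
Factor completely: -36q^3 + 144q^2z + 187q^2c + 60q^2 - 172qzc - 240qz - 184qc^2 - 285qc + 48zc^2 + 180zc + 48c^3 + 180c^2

-(4q - 3c)(9q - 4c - 15)(q - 4z - 4c)

Group: q(-36q^2 + 43qc + 60q - 12c^2 - 45c) + (-4z - 4c)(-36q^2 + 43qc + 60q - 12c^2 - 45c); both groups contain (-36q^2 + 43qc + 60q - 12c^2 - 45c), so (q - 4z - 4c) is a factor with cofactor -36q^2 + 43qc + 60q - 12c^2 - 45c.
The cofactor groups again: -36q^2 + 43qc + 60q - 12c^2 - 45c = -9q(4q - 3c) + (4c + 15)(4q - 3c); both groups contain (4q - 3c), giving -(9q - 4c - 15)(4q - 3c).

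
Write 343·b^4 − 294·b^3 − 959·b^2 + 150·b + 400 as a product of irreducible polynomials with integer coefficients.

(7·b + 5)·(7·b + 8)·(7·b − 5)·(b − 2)

Among the possible rational roots, b = 2 is a root, giving the factor (b − 2) and quotient 343·b^3 + 392·b^2 − 175·b − 200.
Continuing, b = 5/7 is a root, so (7·b − 5) is a factor; dividing leaves 49·b^2 + 91·b + 40.
The remaining quadratic factors as (7·b + 8)(7·b + 5).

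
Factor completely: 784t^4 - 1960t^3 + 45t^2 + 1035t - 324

(4t + 3)(4t - 9)(7t - 3)(7t - 4)

Among the possible rational roots, t = 4/7 is a root, so (7t - 4) divides it; the quotient is 112t^3 - 216t^2 - 117t + 81.
Continuing, t = -3/4 is a root, so (4t + 3) is a factor; dividing leaves 28t^2 - 75t + 27.
The remaining quadratic factors as (7t - 3)(4t - 9).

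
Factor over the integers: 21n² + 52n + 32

Need a pair with product 21·32 = 672 and sum 52: that's 24 and 28.
Split the middle term: 21n² + 24n + 28n + 32 = 3n(7n + 8) + 4(7n + 8).

(3n + 4)(7n + 8)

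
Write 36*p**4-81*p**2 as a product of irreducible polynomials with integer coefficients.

Factor out 9*p**2, leaving 4*p**2-9, which is a difference of two squares.

9*p**2*(2*p+3)*(2*p-3)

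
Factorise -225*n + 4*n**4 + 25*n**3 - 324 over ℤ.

By the rational root theorem, n = -3 is a root, so (n + 3) is a factor; dividing leaves 4*n**3 + 13*n**2 - 39*n - 108.
Continuing, n = 3 is a root, giving the factor (n - 3) and quotient 4*n**2 + 25*n + 36.
The remaining quadratic factors as (n + 4)(4*n + 9).

(4*n + 9)*(n + 3)*(n + 4)*(n - 3)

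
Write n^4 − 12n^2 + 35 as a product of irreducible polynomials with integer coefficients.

Substitute u = n^2 to get a quadratic in u, then factor.
n^2 − 5 is irreducible over ℤ (5 is not a perfect square).
n^2 − 7 is irreducible over ℤ (7 is not a perfect square).

(n^2 − 5)(n^2 − 7)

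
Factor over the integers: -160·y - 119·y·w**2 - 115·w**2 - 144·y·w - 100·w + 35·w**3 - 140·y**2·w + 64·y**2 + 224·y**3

Group: 7·y·(32·y**2 + 12·y·w + 32·y - 5·w**2 + 20·w) + (-7·w - 5)·(32·y**2 + 12·y·w + 32·y - 5·w**2 + 20·w); both groups contain (32·y**2 + 12·y·w + 32·y - 5·w**2 + 20·w), so (7·y - 7·w - 5) is a factor with cofactor 32·y**2 + 12·y·w + 32·y - 5·w**2 + 20·w.
The cofactor groups again: 32·y**2 + 12·y·w + 32·y - 5·w**2 + 20·w = 8·y·(4·y - w + 4) + 5·w·(4·y - w + 4); both groups contain (4·y - w + 4), giving (8·y + 5·w)·(4·y - w + 4).

(7·y - 7·w - 5)·(4·y - w + 4)·(8·y + 5·w)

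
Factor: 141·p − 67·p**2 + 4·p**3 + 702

(4·p + 9)·(p − 13)·(p − 6)

Testing divisors of the constant over divisors of the leading coefficient, p = 6 is a root, giving the factor (p − 6) and quotient 4·p**2 − 43·p − 117.
The remaining quadratic factors as (4·p + 9)(p − 13).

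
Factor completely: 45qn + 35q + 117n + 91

Group as (45qn + 35q) + (117n + 91) = 5q(9n + 7) + 13(9n + 7).
Both groups share the factor (9n + 7).

(5q + 13)(9n + 7)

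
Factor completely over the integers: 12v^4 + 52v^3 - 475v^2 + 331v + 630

Trying the rational-root candidates, v = -9 is a root, so (v + 9) divides it; the quotient is 12v^3 - 56v^2 + 29v + 70.
Continuing, v = 2 is a root, so (v - 2) divides it; the quotient is 12v^2 - 32v - 35.
The remaining quadratic factors as (6v + 5)(2v - 7).

(2v - 7)(6v + 5)(v + 9)(v - 2)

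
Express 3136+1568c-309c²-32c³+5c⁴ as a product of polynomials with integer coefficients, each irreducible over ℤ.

Trying the rational-root candidates, c = 7 is a root, so (c-7) divides it; the quotient is 5c³+3c²-288c-448.
Continuing, c = -7 is a root, giving the factor (c+7) and quotient 5c²-32c-64.
The remaining quadratic factors as (5c+8)(c-8).

(5c+8)(c+7)(c-7)(c-8)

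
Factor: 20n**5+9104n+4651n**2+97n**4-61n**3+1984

Among the possible rational roots, n = -1/4 is a root, so (4n+1) is a factor; dividing leaves 5n**4+23n**3-21n**2+1168n+1984.
Next, n = -8 is a root, so (n+8) is a factor; dividing leaves 5n**3-17n**2+115n+248.
Continuing, n = -8/5 is a root, so (5n+8) is a factor; dividing leaves n**2-5n+31.
The quadratic n**2-5n+31 has discriminant -99 < 0 and is irreducible over ℤ.

(4n+1)(5n+8)(n+8)(n**2-5n+31)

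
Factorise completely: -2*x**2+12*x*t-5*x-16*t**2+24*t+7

Group: -x*(2*x-4*t+7) + (4*t+1)*(2*x-4*t+7); both groups contain (2*x-4*t+7).

-(2*x-4*t+7)*(x-4*t-1)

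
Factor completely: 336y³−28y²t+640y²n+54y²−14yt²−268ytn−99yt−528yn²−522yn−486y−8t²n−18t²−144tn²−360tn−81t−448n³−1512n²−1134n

(8y−2t−8n−9)(6y+t+14n)(7y+4n+9)

Group: 6y(56y²−14yt−24yn+9y−8tn−18t−32n²−108n−81) + (t+14n)(56y²−14yt−24yn+9y−8tn−18t−32n²−108n−81); both groups contain (56y²−14yt−24yn+9y−8tn−18t−32n²−108n−81), so (6y+t+14n) is a factor with cofactor 56y²−14yt−24yn+9y−8tn−18t−32n²−108n−81.
The cofactor groups again: 56y²−14yt−24yn+9y−8tn−18t−32n²−108n−81 = 7y(8y−2t−8n−9) + (4n+9)(8y−2t−8n−9); both groups contain (8y−2t−8n−9), giving (7y+4n+9)(8y−2t−8n−9).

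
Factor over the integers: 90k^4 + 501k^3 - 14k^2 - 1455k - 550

(3k - 5)(5k + 2)(6k + 11)(k + 5)

Among the possible rational roots, k = -5 is a root, so (k + 5) divides it; the quotient is 90k^3 + 51k^2 - 269k - 110.
Next, k = -2/5 is a root, so (5k + 2) divides it; the quotient is 18k^2 + 3k - 55.
The remaining quadratic factors as (6k + 11)(3k - 5).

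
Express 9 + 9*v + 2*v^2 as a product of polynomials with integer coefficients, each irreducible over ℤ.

Need a pair with product 2·9 = 18 and sum 9: that's 3 and 6.
Split the middle term: 2*v^2 + 3*v + 6*v + 9 = v*(2*v + 3) + 3*(2*v + 3).

(2*v + 3)*(v + 3)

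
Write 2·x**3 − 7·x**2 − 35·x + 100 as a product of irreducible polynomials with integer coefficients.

(2·x − 5)·(x + 4)·(x − 5)

Testing divisors of the constant over divisors of the leading coefficient, x = −4 is a root, giving the factor (x + 4) and quotient 2·x**2 − 15·x + 25.
The remaining quadratic factors as (x − 5)(2·x − 5).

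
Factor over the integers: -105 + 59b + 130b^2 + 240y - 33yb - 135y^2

Group: -9y(15y - 13b - 15) + (-10b + 7)(15y - 13b - 15); both groups contain (15y - 13b - 15).

-(15y - 13b - 15)(9y + 10b - 7)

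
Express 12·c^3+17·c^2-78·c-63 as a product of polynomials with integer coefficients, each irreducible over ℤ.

By the rational root theorem, c = -3/4 is a root, so (4·c+3) is a factor; dividing leaves 3·c^2+2·c-21.
The remaining quadratic factors as (3·c-7)(c+3).

(3·c-7)·(4·c+3)·(c+3)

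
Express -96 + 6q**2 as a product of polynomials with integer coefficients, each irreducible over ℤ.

6(q + 4)(q - 4)

Pull out the common factor 6; q**2 - 16 is a difference of squares.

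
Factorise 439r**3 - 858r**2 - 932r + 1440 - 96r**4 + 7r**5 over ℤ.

Testing divisors of the constant over divisors of the leading coefficient, r = -9/7 is a root, so (7r + 9) is a factor; dividing leaves r**4 - 15r**3 + 82r**2 - 228r + 160.
Then r = 8 is a root, so (r - 8) divides it; the quotient is r**3 - 7r**2 + 26r - 20.
Then r = 1 is a root, so (r - 1) is a factor; dividing leaves r**2 - 6r + 20.
The quadratic r**2 - 6r + 20 has discriminant -44 < 0 and is irreducible over ℤ.

(7r + 9)(r - 1)(r - 8)(r**2 - 6r + 20)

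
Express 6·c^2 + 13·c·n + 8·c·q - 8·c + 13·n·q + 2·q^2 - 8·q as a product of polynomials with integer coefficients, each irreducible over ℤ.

(6·c + 13·n + 2·q - 8)·(c + q)

Group: c·(6·c + 13·n + 2·q - 8) + q·(6·c + 13·n + 2·q - 8); both groups contain (6·c + 13·n + 2·q - 8).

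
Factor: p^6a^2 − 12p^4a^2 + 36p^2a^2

Factor out p^2a^2 first: what remains is p^4 − 12p^2 + 36.
Recognize a perfect-square trinomial with the parts 6 and p^2.

a^2p^2(p^2 − 6)^2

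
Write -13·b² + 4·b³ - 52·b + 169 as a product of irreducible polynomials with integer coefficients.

Group as (4·b³ - 52·b) + (-13·b² + 169) = 4·b·(b² - 13) - 13·(b² - 13).
Both groups share the factor (b² - 13).

(4·b - 13)·(b² - 13)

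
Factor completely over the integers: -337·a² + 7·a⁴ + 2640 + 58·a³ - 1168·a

(7·a - 12)·(a + 11)·(a + 4)·(a - 5)

Testing divisors of the constant over divisors of the leading coefficient, a = 5 is a root, so (a - 5) is a factor; dividing leaves 7·a³ + 93·a² + 128·a - 528.
Continuing, a = -11 is a root, giving the factor (a + 11) and quotient 7·a² + 16·a - 48.
The remaining quadratic factors as (a + 4)(7·a - 12).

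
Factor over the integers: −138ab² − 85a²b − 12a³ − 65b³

−(12a + 13b)(a + 5b)(a + b)

Group: a(−12a² − 25ab − 13b²) + 5b(−12a² − 25ab − 13b²); both groups contain (−12a² − 25ab − 13b²), so (a + 5b) is a factor with cofactor −12a² − 25ab − 13b².
The cofactor groups again: −12a² − 25ab − 13b² = −12a(a + b) − 13b(a + b); both groups contain (a + b), giving −(12a + 13b)(a + b).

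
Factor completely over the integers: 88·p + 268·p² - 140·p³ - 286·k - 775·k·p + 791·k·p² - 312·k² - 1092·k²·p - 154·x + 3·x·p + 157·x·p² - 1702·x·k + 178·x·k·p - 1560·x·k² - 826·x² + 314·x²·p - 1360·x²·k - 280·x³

Group: 4·x·(-70·x² - 130·x·k - 9·x·p - 14·x - 91·k·p - 26·k + 28·p² + 8·p) + (12·k - 5·p + 11)·(-70·x² - 130·x·k - 9·x·p - 14·x - 91·k·p - 26·k + 28·p² + 8·p); both groups contain (-70·x² - 130·x·k - 9·x·p - 14·x - 91·k·p - 26·k + 28·p² + 8·p), so (4·x + 12·k - 5·p + 11) is a factor with cofactor -70·x² - 130·x·k - 9·x·p - 14·x - 91·k·p - 26·k + 28·p² + 8·p.
The cofactor groups again: -70·x² - 130·x·k - 9·x·p - 14·x - 91·k·p - 26·k + 28·p² + 8·p = -10·x·(7·x + 13·k - 4·p) + (-7·p - 2)·(7·x + 13·k - 4·p); both groups contain (7·x + 13·k - 4·p), giving -(10·x + 7·p + 2)·(7·x + 13·k - 4·p).

-(4·x + 12·k - 5·p + 11)·(7·x + 13·k - 4·p)·(10·x + 7·p + 2)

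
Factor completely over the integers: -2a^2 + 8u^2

Factor out 2, leaving 4u^2 - a^2, which is a difference of two squares.

2(2u - a)(2u + a)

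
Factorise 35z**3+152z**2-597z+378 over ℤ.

(5z-9)(7z-6)(z+7)

Trying the rational-root candidates, z = -7 is a root, so (z+7) divides it; the quotient is 35z**2-93z+54.
The remaining quadratic factors as (5z-9)(7z-6).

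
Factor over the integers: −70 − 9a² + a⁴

(a² + 5)(a² − 14)

Substitute u = a² to get a quadratic in u, then factor.
a² + 5 is irreducible over ℤ (always positive, so no real roots).
a² − 14 is irreducible over ℤ (14 is not a perfect square).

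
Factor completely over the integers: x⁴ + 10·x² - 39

(x² + 13)·(x² - 3)

Substitute u = x² to get a quadratic in u, then factor.
x² + 13 is irreducible over ℤ (always positive, so no real roots).
x² - 3 is irreducible over ℤ (3 is not a perfect square).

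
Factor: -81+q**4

(q+3)·(q-3)·(q**2+9)

(q)⁴ − (3)⁴ = ((q)² − (3)²)((q)² + (3)²); the first factor splits again, the second (q**2+9) is irreducible.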